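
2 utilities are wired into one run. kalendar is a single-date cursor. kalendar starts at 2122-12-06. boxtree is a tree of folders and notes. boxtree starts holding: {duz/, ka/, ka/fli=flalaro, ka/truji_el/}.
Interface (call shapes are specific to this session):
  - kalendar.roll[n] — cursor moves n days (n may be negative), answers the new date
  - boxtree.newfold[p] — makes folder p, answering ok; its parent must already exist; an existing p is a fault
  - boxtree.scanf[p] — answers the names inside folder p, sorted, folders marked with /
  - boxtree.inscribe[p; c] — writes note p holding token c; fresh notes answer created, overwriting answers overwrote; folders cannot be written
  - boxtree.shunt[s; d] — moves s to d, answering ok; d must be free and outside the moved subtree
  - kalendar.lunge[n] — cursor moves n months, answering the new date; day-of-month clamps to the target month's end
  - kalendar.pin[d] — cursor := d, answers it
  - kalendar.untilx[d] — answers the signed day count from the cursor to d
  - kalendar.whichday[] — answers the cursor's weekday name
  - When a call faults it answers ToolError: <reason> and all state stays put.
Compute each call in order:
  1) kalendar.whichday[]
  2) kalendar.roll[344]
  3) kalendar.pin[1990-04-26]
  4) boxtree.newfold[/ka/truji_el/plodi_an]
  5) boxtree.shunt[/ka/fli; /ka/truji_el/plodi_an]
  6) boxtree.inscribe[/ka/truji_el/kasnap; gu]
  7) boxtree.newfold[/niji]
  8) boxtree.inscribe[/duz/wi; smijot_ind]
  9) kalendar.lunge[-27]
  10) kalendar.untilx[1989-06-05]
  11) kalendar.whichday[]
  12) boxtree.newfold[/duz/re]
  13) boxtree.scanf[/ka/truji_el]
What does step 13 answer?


==> kalendar.whichday()
<== Sunday
==> kalendar.roll(n→344)
<== 2123-11-15
==> kalendar.pin(d→1990-04-26)
<== 1990-04-26
==> boxtree.newfold(p→/ka/truji_el/plodi_an)
<== ok
==> boxtree.shunt(s→/ka/fli, d→/ka/truji_el/plodi_an)
<== ToolError: exists
==> boxtree.inscribe(p→/ka/truji_el/kasnap, c→gu)
<== created
==> boxtree.newfold(p→/niji)
<== ok
==> boxtree.inscribe(p→/duz/wi, c→smijot_ind)
<== created
==> kalendar.lunge(n→-27)
<== 1988-01-26
==> kalendar.untilx(d→1989-06-05)
<== 496
==> kalendar.whichday()
<== Tuesday
==> boxtree.newfold(p→/duz/re)
<== ok
==> boxtree.scanf(p→/ka/truji_el)
<== [kasnap, plodi_an/]

Answer: [kasnap, plodi_an/]


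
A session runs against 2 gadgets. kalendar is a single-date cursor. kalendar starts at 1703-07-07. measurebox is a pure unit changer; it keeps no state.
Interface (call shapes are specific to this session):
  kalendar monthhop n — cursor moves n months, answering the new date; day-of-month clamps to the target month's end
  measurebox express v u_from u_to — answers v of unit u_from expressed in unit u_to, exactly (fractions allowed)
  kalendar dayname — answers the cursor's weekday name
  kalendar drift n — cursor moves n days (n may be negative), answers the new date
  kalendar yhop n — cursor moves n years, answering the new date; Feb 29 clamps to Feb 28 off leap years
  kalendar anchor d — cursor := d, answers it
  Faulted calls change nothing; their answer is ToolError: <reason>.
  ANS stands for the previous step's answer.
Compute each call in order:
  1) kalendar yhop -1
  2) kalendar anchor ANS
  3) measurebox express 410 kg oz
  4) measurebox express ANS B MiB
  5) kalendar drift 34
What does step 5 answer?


Answer: 1702-08-10

Derivation:
Using kalendar yhop with n→-1, and get 1702-07-07.
Next I call kalendar anchor with d→ANS, — result: 1702-07-07.
I call measurebox express with v→410, u_from→kg, u_to→oz, and observe 656000000000/45359237.
I try measurebox express with v→ANS, u_from→B, u_to→MiB, — result: 80078125/5805982336.
Invoking kalendar drift with n→34, and get 1702-08-10.


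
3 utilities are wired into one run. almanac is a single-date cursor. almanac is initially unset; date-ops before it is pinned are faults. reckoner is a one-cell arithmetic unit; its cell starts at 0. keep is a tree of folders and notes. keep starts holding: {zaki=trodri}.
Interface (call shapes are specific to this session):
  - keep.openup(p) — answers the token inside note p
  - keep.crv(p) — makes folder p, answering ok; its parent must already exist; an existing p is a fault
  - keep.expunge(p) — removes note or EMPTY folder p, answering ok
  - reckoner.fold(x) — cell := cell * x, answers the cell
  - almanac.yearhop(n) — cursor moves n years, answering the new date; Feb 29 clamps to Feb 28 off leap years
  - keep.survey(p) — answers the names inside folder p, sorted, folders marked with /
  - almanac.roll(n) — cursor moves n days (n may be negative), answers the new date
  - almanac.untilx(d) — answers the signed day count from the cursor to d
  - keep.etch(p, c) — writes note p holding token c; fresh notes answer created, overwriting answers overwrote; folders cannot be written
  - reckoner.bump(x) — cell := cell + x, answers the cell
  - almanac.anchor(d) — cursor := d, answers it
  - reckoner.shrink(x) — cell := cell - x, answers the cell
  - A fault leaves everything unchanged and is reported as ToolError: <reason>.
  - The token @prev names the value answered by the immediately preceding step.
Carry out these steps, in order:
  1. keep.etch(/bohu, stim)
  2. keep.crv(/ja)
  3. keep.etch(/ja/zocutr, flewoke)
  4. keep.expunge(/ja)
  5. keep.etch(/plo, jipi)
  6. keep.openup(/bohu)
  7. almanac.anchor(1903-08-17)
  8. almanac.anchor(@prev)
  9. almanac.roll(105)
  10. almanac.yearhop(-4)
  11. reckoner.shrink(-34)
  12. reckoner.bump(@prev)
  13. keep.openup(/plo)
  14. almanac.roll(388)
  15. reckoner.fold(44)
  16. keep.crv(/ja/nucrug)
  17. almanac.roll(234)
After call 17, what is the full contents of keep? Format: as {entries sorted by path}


Answer: {bohu=stim, ja/, ja/nucrug/, ja/zocutr=flewoke, plo=jipi, zaki=trodri}

Derivation:
% keep.etch(/bohu, stim) => created
% keep.crv(/ja) => ok
% keep.etch(/ja/zocutr, flewoke) => created
% keep.expunge(/ja) => ToolError: not empty
% keep.etch(/plo, jipi) => created
% keep.openup(/bohu) => stim
% almanac.anchor(1903-08-17) => 1903-08-17
% almanac.anchor(@prev) => 1903-08-17
% almanac.roll(105) => 1903-11-30
% almanac.yearhop(-4) => 1899-11-30
% reckoner.shrink(-34) => 34
% reckoner.bump(@prev) => 68
% keep.openup(/plo) => jipi
% almanac.roll(388) => 1900-12-23
% reckoner.fold(44) => 2992
% keep.crv(/ja/nucrug) => ok
% almanac.roll(234) => 1901-08-14


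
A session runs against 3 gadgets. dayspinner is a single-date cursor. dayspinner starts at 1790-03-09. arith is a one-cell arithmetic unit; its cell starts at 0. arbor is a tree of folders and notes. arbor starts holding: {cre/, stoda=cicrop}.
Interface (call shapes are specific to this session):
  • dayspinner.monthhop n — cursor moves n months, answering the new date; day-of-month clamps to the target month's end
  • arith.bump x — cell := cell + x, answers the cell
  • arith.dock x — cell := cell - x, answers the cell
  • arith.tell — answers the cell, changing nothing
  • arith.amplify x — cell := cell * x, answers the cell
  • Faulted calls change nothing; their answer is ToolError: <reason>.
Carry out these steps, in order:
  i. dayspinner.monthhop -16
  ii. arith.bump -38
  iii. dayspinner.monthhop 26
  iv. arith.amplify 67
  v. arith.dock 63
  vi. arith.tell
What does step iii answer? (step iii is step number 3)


Answer: 1791-01-09

Derivation:
==> dayspinner.monthhop(n=-16)
<== 1788-11-09
==> arith.bump(x=-38)
<== -38
==> dayspinner.monthhop(n=26)
<== 1791-01-09
==> arith.amplify(x=67)
<== -2546
==> arith.dock(x=63)
<== -2609
==> arith.tell()
<== -2609


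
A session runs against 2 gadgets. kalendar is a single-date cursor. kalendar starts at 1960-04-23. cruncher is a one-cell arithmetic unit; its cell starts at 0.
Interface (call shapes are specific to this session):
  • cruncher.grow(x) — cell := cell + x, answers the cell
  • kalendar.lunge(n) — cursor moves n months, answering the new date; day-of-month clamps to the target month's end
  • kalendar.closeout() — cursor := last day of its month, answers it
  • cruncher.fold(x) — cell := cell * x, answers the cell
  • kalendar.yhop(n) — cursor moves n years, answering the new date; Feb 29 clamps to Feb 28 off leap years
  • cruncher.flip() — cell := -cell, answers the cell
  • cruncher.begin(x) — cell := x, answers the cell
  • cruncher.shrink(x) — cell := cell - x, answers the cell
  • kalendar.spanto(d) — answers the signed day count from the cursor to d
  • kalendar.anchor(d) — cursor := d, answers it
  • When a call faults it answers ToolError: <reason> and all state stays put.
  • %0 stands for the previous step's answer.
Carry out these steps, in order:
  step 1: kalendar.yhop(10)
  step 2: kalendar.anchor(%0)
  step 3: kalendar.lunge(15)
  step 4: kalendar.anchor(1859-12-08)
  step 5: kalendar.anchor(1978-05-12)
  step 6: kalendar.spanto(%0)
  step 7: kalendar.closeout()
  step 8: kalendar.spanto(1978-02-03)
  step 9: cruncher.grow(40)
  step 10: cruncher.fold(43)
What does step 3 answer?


// 1. kalendar.yhop(n: 10) ~> 1970-04-23
// 2. kalendar.anchor(d: %0) ~> 1970-04-23
// 3. kalendar.lunge(n: 15) ~> 1971-07-23
// 4. kalendar.anchor(d: 1859-12-08) ~> 1859-12-08
// 5. kalendar.anchor(d: 1978-05-12) ~> 1978-05-12
// 6. kalendar.spanto(d: %0) ~> 0
// 7. kalendar.closeout() ~> 1978-05-31
// 8. kalendar.spanto(d: 1978-02-03) ~> -117
// 9. cruncher.grow(x: 40) ~> 40
// 10. cruncher.fold(x: 43) ~> 1720

Answer: 1971-07-23


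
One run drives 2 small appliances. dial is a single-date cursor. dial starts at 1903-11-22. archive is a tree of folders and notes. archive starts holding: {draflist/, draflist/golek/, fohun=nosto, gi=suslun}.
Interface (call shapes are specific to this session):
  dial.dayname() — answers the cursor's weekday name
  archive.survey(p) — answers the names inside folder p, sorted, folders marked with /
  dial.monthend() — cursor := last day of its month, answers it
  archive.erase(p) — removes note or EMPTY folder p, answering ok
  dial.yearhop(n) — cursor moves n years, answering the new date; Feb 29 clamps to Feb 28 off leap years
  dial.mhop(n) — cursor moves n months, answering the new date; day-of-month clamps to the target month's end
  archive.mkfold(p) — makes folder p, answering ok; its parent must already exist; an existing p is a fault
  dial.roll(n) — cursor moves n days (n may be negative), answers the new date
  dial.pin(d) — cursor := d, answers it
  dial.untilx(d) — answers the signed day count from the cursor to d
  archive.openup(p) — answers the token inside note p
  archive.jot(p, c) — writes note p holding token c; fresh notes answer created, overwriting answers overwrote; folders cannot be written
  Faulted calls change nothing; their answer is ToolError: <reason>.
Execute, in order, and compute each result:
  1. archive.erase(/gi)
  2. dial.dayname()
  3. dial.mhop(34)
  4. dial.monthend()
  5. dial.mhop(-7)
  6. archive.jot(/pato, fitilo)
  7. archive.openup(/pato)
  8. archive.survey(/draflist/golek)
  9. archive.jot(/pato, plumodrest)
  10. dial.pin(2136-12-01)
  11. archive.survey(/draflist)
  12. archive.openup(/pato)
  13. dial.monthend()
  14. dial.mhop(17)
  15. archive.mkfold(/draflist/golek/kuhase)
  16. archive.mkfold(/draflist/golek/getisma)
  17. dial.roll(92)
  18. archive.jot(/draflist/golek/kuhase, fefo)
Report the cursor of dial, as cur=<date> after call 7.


-> archive.erase(p='/gi')
<- ok
-> dial.dayname()
<- Sunday
-> dial.mhop(n='34')
<- 1906-09-22
-> dial.monthend()
<- 1906-09-30
-> dial.mhop(n='-7')
<- 1906-02-28
-> archive.jot(p='/pato', c='fitilo')
<- created
-> archive.openup(p='/pato')
<- fitilo
-> archive.survey(p='/draflist/golek')
<- []
-> archive.jot(p='/pato', c='plumodrest')
<- overwrote
-> dial.pin(d='2136-12-01')
<- 2136-12-01
-> archive.survey(p='/draflist')
<- [golek/]
-> archive.openup(p='/pato')
<- plumodrest
-> dial.monthend()
<- 2136-12-31
-> dial.mhop(n='17')
<- 2138-05-31
-> archive.mkfold(p='/draflist/golek/kuhase')
<- ok
-> archive.mkfold(p='/draflist/golek/getisma')
<- ok
-> dial.roll(n='92')
<- 2138-08-31
-> archive.jot(p='/draflist/golek/kuhase', c='fefo')
<- ToolError: is a directory

Answer: cur=1906-02-28


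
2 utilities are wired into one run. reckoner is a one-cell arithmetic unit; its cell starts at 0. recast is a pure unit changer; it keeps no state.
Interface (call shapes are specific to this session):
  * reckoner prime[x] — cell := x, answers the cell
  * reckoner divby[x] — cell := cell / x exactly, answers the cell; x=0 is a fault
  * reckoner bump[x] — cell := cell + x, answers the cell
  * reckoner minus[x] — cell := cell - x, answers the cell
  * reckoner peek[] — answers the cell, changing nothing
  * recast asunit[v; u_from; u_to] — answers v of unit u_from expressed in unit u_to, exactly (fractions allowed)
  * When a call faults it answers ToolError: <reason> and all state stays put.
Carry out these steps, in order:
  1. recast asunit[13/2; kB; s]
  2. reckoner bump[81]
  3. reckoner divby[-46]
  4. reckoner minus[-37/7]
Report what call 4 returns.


>>> recast asunit v→13/2 u_from→kB u_to→s
= ToolError: incompatible units
>>> reckoner bump x→81
= 81
>>> reckoner divby x→-46
= -81/46
>>> reckoner minus x→-37/7
= 1135/322

Answer: 1135/322


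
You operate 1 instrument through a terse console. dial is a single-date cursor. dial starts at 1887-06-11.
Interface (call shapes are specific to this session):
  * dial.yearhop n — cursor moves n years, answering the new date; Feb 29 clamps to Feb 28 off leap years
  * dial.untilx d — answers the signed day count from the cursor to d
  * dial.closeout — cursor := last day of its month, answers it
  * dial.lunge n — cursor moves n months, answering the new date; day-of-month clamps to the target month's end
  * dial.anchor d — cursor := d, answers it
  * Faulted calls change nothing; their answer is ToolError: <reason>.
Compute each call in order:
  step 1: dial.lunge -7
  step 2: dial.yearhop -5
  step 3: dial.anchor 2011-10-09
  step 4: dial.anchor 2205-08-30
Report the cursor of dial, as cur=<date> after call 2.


CALL dial.lunge[n='-7']
RET  1886-11-11
CALL dial.yearhop[n='-5']
RET  1881-11-11
CALL dial.anchor[d='2011-10-09']
RET  2011-10-09
CALL dial.anchor[d='2205-08-30']
RET  2205-08-30

Answer: cur=1881-11-11


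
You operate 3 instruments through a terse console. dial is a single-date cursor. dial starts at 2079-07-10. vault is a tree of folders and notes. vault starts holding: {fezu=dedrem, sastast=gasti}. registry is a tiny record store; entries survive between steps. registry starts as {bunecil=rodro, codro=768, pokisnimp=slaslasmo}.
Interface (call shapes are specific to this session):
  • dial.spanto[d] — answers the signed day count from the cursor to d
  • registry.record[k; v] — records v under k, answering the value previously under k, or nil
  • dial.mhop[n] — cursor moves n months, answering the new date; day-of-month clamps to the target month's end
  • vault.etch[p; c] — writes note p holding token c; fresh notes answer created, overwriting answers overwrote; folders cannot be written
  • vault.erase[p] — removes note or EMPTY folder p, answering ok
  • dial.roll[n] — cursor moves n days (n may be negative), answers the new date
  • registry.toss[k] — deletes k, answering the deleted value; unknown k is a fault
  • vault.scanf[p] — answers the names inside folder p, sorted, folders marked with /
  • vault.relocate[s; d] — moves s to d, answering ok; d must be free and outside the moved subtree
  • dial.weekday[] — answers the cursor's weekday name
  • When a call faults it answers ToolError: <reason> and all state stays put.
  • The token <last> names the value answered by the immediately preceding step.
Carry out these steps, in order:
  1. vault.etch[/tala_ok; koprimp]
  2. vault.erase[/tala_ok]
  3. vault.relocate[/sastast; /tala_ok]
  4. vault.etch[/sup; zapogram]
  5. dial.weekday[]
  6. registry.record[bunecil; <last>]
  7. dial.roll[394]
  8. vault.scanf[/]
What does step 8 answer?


Answer: [fezu, sup, tala_ok]

Derivation:
Act: vault.etch[p: /tala_ok; c: koprimp]
Obs: created
Act: vault.erase[p: /tala_ok]
Obs: ok
Act: vault.relocate[s: /sastast; d: /tala_ok]
Obs: ok
Act: vault.etch[p: /sup; c: zapogram]
Obs: created
Act: dial.weekday[]
Obs: Monday
Act: registry.record[k: bunecil; v: <last>]
Obs: rodro
Act: dial.roll[n: 394]
Obs: 2080-08-07
Act: vault.scanf[p: /]
Obs: [fezu, sup, tala_ok]


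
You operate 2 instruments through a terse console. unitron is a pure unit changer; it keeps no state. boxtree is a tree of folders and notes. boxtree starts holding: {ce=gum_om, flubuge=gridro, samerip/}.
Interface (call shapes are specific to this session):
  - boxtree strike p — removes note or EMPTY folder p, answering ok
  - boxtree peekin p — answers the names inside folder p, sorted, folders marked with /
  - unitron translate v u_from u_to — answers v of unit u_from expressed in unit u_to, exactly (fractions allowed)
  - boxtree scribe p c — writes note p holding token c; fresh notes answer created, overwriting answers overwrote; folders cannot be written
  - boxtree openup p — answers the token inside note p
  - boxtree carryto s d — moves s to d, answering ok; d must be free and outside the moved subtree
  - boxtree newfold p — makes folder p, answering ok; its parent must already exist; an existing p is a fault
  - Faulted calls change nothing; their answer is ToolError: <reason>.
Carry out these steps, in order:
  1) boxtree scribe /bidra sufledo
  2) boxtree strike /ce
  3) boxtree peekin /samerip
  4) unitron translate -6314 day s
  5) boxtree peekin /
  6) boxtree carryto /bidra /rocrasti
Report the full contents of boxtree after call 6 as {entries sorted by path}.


Answer: {flubuge=gridro, rocrasti=sufledo, samerip/}

Derivation:
I call boxtree scribe using p: /bidra, c: sufledo, giving created.
I use boxtree strike using p: /ce, which returns ok.
I call boxtree peekin using p: /samerip, which returns [].
Next I call unitron translate using v: -6314, u_from: day, u_to: s, and see -545529600.
Using boxtree peekin using p: /, → [bidra, flubuge, samerip/].
I run boxtree carryto using s: /bidra, d: /rocrasti, and observe ok.


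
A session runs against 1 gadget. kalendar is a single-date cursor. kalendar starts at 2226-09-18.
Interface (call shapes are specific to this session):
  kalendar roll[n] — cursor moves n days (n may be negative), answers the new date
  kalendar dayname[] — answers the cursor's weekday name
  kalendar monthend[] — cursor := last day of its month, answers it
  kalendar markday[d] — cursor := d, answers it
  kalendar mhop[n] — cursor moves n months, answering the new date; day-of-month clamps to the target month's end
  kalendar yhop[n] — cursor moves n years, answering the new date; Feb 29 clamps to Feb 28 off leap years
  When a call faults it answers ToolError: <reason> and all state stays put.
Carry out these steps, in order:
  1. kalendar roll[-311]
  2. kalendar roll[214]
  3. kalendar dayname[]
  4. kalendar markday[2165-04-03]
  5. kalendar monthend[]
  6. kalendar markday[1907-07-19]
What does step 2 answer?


Answer: 2226-06-13

Derivation:
# kalendar roll(-311) => 2225-11-11
# kalendar roll(214) => 2226-06-13
# kalendar dayname() => Tuesday
# kalendar markday(2165-04-03) => 2165-04-03
# kalendar monthend() => 2165-04-30
# kalendar markday(1907-07-19) => 1907-07-19


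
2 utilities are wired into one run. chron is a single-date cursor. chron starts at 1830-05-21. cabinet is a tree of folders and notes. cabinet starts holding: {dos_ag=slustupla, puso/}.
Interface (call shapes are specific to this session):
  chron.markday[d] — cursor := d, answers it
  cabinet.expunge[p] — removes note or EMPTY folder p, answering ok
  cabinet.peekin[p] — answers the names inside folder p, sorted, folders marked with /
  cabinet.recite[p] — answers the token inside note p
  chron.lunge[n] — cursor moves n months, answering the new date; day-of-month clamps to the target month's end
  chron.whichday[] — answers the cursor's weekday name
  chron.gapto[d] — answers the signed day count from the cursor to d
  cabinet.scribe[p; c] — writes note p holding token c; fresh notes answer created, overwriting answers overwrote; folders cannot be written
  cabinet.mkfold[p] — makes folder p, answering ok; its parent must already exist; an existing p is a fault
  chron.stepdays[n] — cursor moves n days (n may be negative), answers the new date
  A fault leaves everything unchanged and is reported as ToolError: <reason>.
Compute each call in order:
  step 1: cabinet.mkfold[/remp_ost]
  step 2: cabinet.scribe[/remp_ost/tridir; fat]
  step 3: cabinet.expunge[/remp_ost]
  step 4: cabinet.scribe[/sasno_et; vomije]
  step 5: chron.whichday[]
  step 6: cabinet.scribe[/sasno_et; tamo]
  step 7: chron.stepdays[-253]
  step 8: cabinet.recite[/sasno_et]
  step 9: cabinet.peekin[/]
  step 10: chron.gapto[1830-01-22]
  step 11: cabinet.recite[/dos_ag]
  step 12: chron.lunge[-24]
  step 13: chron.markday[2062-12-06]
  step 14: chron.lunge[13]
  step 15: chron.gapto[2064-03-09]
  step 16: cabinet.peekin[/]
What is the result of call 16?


Answer: [dos_ag, puso/, remp_ost/, sasno_et]

Derivation:
-> cabinet.mkfold(p→/remp_ost)
<- ok
-> cabinet.scribe(p→/remp_ost/tridir, c→fat)
<- created
-> cabinet.expunge(p→/remp_ost)
<- ToolError: not empty
-> cabinet.scribe(p→/sasno_et, c→vomije)
<- created
-> chron.whichday()
<- Friday
-> cabinet.scribe(p→/sasno_et, c→tamo)
<- overwrote
-> chron.stepdays(n→-253)
<- 1829-09-10
-> cabinet.recite(p→/sasno_et)
<- tamo
-> cabinet.peekin(p→/)
<- [dos_ag, puso/, remp_ost/, sasno_et]
-> chron.gapto(d→1830-01-22)
<- 134
-> cabinet.recite(p→/dos_ag)
<- slustupla
-> chron.lunge(n→-24)
<- 1827-09-10
-> chron.markday(d→2062-12-06)
<- 2062-12-06
-> chron.lunge(n→13)
<- 2064-01-06
-> chron.gapto(d→2064-03-09)
<- 63
-> cabinet.peekin(p→/)
<- [dos_ag, puso/, remp_ost/, sasno_et]


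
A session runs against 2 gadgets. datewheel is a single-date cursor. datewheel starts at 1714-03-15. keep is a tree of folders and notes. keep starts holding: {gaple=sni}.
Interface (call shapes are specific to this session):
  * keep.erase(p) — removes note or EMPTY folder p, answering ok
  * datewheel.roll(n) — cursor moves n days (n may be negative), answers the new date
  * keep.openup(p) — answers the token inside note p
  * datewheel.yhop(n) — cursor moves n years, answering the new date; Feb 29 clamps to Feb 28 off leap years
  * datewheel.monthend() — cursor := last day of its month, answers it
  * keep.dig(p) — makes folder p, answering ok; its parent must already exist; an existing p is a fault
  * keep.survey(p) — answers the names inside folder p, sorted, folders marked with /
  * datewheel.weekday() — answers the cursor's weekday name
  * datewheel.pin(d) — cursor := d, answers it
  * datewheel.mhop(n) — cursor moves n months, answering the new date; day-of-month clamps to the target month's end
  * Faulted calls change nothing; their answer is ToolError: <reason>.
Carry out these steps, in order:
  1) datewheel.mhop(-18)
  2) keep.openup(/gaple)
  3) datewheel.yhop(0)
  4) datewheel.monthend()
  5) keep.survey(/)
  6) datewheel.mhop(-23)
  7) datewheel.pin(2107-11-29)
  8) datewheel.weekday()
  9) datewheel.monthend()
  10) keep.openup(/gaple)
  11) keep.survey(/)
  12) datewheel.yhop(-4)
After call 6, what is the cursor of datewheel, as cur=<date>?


;; datewheel.mhop(n='-18') => 1712-09-15
;; keep.openup(p='/gaple') => sni
;; datewheel.yhop(n='0') => 1712-09-15
;; datewheel.monthend() => 1712-09-30
;; keep.survey(p='/') => [gaple]
;; datewheel.mhop(n='-23') => 1710-10-30
;; datewheel.pin(d='2107-11-29') => 2107-11-29
;; datewheel.weekday() => Tuesday
;; datewheel.monthend() => 2107-11-30
;; keep.openup(p='/gaple') => sni
;; keep.survey(p='/') => [gaple]
;; datewheel.yhop(n='-4') => 2103-11-30

Answer: cur=1710-10-30


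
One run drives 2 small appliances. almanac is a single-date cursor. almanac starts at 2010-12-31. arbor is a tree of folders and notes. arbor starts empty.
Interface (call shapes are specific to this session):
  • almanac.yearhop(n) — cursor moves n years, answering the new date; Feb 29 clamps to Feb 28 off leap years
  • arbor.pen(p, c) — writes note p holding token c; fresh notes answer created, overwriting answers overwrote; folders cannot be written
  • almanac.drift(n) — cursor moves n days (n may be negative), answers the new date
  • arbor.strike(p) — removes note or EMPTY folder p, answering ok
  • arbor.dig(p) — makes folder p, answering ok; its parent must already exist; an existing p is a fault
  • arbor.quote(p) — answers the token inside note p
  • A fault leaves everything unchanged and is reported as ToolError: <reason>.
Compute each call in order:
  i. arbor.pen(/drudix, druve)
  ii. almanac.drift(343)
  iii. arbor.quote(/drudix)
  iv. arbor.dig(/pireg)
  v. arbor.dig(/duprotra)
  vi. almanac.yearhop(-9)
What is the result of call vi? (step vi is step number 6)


Answer: 2002-12-09

Derivation:
>>> arbor.pen /drudix druve
[out] created
>>> almanac.drift 343
[out] 2011-12-09
>>> arbor.quote /drudix
[out] druve
>>> arbor.dig /pireg
[out] ok
>>> arbor.dig /duprotra
[out] ok
>>> almanac.yearhop -9
[out] 2002-12-09


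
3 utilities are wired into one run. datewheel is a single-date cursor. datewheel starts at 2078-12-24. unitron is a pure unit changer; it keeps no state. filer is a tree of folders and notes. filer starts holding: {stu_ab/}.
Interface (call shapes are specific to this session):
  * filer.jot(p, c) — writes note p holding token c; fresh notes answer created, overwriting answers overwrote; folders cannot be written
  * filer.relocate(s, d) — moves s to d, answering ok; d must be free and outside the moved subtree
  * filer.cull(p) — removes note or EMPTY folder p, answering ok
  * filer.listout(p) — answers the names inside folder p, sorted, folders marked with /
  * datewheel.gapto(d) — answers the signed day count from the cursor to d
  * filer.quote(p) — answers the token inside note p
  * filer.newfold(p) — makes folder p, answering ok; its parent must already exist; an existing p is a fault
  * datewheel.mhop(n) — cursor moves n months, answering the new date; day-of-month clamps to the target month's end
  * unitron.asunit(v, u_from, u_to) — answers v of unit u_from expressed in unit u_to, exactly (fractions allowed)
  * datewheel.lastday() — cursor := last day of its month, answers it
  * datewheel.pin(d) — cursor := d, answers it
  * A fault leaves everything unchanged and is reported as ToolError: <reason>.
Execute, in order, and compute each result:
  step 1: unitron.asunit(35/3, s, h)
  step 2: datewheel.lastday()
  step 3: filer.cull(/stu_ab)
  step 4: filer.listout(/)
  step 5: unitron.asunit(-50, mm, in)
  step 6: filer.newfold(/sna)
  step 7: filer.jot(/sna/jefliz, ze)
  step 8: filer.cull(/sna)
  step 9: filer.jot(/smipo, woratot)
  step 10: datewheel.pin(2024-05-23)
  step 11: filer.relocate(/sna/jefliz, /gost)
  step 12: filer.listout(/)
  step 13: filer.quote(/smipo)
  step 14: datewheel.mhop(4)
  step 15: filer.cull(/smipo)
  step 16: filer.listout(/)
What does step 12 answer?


Answer: [gost, smipo, sna/]

Derivation:
// asunit(v→35/3, u_from→s, u_to→h) -> 7/2160
// lastday() -> 2078-12-31
// cull(p→/stu_ab) -> ok
// listout(p→/) -> []
// asunit(v→-50, u_from→mm, u_to→in) -> -250/127
// newfold(p→/sna) -> ok
// jot(p→/sna/jefliz, c→ze) -> created
// cull(p→/sna) -> ToolError: not empty
// jot(p→/smipo, c→woratot) -> created
// pin(d→2024-05-23) -> 2024-05-23
// relocate(s→/sna/jefliz, d→/gost) -> ok
// listout(p→/) -> [gost, smipo, sna/]
// quote(p→/smipo) -> woratot
// mhop(n→4) -> 2024-09-23
// cull(p→/smipo) -> ok
// listout(p→/) -> [gost, sna/]


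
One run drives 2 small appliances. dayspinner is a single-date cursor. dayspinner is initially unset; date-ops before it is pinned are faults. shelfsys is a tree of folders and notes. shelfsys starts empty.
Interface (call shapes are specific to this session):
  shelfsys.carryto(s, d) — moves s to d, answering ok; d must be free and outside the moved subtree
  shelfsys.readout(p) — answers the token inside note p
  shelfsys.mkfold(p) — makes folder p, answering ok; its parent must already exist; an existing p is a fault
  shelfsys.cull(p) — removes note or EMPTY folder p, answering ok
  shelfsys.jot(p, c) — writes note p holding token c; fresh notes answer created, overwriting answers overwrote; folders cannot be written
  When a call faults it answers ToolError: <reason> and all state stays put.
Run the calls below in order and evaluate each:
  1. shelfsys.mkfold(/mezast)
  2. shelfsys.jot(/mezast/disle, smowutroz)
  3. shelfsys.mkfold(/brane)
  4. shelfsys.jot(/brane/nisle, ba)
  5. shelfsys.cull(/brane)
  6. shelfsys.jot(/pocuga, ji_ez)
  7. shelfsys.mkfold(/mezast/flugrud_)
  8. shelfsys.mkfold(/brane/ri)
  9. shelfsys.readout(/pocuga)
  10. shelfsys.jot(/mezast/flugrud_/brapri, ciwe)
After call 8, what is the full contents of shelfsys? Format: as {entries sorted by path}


→ shelfsys.mkfold(p=/mezast)
← ok
→ shelfsys.jot(p=/mezast/disle, c=smowutroz)
← created
→ shelfsys.mkfold(p=/brane)
← ok
→ shelfsys.jot(p=/brane/nisle, c=ba)
← created
→ shelfsys.cull(p=/brane)
← ToolError: not empty
→ shelfsys.jot(p=/pocuga, c=ji_ez)
← created
→ shelfsys.mkfold(p=/mezast/flugrud_)
← ok
→ shelfsys.mkfold(p=/brane/ri)
← ok
→ shelfsys.readout(p=/pocuga)
← ji_ez
→ shelfsys.jot(p=/mezast/flugrud_/brapri, c=ciwe)
← created

Answer: {brane/, brane/nisle=ba, brane/ri/, mezast/, mezast/disle=smowutroz, mezast/flugrud_/, pocuga=ji_ez}


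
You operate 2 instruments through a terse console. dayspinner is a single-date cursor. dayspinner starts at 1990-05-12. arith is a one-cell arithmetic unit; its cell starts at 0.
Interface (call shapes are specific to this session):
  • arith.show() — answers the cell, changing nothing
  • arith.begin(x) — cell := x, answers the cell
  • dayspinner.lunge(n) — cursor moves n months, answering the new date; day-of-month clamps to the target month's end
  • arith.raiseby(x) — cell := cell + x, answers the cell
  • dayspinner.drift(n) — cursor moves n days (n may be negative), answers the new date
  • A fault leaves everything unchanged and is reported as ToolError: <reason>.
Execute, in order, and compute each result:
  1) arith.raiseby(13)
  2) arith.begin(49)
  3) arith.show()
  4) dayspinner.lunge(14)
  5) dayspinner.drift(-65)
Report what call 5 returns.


Answer: 1991-05-08

Derivation:
Step: arith.raiseby[x→13]
Result: 13
Step: arith.begin[x→49]
Result: 49
Step: arith.show[]
Result: 49
Step: dayspinner.lunge[n→14]
Result: 1991-07-12
Step: dayspinner.drift[n→-65]
Result: 1991-05-08


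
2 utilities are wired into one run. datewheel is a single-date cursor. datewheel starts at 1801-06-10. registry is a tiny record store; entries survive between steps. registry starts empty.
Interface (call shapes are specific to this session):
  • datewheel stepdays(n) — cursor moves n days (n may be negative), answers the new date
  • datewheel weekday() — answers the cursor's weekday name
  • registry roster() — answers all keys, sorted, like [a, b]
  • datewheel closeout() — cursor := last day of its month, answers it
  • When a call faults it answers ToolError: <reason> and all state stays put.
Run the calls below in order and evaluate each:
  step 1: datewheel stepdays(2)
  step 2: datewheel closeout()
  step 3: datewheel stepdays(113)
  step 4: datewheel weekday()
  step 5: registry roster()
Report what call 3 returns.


·→ datewheel stepdays(2)
·← 1801-06-12
·→ datewheel closeout()
·← 1801-06-30
·→ datewheel stepdays(113)
·← 1801-10-21
·→ datewheel weekday()
·← Wednesday
·→ registry roster()
·← []

Answer: 1801-10-21


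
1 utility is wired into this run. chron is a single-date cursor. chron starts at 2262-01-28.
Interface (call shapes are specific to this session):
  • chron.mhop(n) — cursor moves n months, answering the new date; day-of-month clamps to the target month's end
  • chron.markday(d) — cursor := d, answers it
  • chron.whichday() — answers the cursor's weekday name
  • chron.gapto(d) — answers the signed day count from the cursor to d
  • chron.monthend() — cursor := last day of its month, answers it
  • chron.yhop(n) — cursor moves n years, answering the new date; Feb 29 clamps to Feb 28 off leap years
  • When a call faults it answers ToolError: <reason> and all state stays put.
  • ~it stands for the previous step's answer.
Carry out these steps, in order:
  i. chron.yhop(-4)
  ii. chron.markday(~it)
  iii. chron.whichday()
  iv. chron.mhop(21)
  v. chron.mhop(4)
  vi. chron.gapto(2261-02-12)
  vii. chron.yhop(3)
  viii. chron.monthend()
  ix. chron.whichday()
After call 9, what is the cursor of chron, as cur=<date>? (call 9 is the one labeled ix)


% yhop(n=-4) == 2258-01-28
% markday(d=~it) == 2258-01-28
% whichday() == Thursday
% mhop(n=21) == 2259-10-28
% mhop(n=4) == 2260-02-28
% gapto(d=2261-02-12) == 350
% yhop(n=3) == 2263-02-28
% monthend() == 2263-02-28
% whichday() == Saturday

Answer: cur=2263-02-28


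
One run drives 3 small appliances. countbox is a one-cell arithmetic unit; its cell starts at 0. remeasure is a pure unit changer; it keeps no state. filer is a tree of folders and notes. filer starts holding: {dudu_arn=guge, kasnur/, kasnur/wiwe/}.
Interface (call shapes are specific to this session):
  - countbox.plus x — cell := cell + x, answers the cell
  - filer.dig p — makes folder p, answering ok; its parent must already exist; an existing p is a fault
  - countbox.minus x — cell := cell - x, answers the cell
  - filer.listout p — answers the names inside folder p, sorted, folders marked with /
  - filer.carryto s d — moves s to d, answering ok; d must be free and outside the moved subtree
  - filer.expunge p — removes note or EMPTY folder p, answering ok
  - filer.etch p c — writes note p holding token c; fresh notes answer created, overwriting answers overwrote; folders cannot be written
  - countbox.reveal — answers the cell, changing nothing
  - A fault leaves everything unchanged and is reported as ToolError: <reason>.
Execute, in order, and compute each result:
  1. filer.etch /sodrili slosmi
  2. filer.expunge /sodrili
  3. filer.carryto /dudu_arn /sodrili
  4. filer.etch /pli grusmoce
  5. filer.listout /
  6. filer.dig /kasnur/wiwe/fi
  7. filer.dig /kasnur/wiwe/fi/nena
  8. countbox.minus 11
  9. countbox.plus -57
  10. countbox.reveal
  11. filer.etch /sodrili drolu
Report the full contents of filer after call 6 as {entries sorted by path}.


% filer.etch p: /sodrili c: slosmi
:: created
% filer.expunge p: /sodrili
:: ok
% filer.carryto s: /dudu_arn d: /sodrili
:: ok
% filer.etch p: /pli c: grusmoce
:: created
% filer.listout p: /
:: [kasnur/, pli, sodrili]
% filer.dig p: /kasnur/wiwe/fi
:: ok
% filer.dig p: /kasnur/wiwe/fi/nena
:: ok
% countbox.minus x: 11
:: -11
% countbox.plus x: -57
:: -68
% countbox.reveal
:: -68
% filer.etch p: /sodrili c: drolu
:: overwrote

Answer: {kasnur/, kasnur/wiwe/, kasnur/wiwe/fi/, pli=grusmoce, sodrili=guge}


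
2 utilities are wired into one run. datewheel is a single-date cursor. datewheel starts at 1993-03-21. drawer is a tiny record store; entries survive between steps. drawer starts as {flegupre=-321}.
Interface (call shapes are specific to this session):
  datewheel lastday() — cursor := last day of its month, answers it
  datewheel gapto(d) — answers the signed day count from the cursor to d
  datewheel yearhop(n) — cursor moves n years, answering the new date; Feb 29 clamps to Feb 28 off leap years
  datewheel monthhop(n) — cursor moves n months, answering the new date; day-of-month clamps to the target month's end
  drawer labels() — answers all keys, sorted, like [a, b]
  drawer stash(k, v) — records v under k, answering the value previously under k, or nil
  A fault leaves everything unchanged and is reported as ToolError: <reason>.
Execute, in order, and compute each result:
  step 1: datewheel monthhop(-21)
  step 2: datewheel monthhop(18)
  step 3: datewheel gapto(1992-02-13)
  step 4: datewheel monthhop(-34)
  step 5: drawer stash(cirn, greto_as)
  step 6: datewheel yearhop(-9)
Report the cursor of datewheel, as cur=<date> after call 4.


Answer: cur=1990-02-21

Derivation:
$ datewheel monthhop n='-21'
[out] 1991-06-21
$ datewheel monthhop n='18'
[out] 1992-12-21
$ datewheel gapto d='1992-02-13'
[out] -312
$ datewheel monthhop n='-34'
[out] 1990-02-21
$ drawer stash k='cirn' v='greto_as'
[out] nil
$ datewheel yearhop n='-9'
[out] 1981-02-21


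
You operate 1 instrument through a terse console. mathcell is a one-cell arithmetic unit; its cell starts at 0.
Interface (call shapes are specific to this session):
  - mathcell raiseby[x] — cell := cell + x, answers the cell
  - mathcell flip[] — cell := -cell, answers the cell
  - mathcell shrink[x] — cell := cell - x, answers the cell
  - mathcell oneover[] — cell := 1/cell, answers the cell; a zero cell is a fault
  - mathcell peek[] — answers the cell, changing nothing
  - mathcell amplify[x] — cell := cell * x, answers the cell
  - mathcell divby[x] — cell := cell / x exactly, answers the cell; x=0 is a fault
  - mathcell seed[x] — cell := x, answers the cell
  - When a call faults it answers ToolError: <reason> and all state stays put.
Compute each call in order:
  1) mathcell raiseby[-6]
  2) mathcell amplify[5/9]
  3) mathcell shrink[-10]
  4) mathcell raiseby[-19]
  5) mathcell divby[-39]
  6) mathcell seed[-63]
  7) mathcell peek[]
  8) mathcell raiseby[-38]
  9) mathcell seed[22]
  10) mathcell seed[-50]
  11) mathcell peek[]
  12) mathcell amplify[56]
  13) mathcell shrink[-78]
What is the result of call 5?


Answer: 37/117

Derivation:
! 1. mathcell raiseby(-6) ~> -6
! 2. mathcell amplify(5/9) ~> -10/3
! 3. mathcell shrink(-10) ~> 20/3
! 4. mathcell raiseby(-19) ~> -37/3
! 5. mathcell divby(-39) ~> 37/117
! 6. mathcell seed(-63) ~> -63
! 7. mathcell peek() ~> -63
! 8. mathcell raiseby(-38) ~> -101
! 9. mathcell seed(22) ~> 22
! 10. mathcell seed(-50) ~> -50
! 11. mathcell peek() ~> -50
! 12. mathcell amplify(56) ~> -2800
! 13. mathcell shrink(-78) ~> -2722


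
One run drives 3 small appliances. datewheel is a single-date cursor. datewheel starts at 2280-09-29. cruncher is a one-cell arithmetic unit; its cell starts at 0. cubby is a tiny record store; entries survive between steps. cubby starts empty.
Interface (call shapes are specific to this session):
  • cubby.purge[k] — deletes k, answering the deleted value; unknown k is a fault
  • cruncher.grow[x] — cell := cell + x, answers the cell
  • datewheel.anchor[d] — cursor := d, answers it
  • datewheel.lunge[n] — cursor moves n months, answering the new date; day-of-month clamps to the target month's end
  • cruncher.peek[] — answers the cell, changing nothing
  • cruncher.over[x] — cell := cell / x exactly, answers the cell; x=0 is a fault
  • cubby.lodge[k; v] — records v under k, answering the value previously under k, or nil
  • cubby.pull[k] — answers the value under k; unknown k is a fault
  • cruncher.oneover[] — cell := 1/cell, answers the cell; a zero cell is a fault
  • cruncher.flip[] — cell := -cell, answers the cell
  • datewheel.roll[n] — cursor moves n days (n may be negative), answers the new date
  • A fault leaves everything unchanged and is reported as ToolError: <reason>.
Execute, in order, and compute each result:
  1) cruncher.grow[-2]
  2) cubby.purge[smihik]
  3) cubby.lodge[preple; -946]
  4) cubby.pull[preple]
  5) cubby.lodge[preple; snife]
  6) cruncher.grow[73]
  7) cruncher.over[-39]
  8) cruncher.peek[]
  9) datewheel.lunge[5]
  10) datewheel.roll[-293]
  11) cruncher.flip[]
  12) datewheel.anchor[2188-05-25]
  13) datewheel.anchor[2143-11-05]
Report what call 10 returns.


Answer: 2280-05-11

Derivation:
;; cruncher.grow(x=-2) : -2
;; cubby.purge(k=smihik) : ToolError: no such key smihik
;; cubby.lodge(k=preple, v=-946) : nil
;; cubby.pull(k=preple) : -946
;; cubby.lodge(k=preple, v=snife) : -946
;; cruncher.grow(x=73) : 71
;; cruncher.over(x=-39) : -71/39
;; cruncher.peek() : -71/39
;; datewheel.lunge(n=5) : 2281-02-28
;; datewheel.roll(n=-293) : 2280-05-11
;; cruncher.flip() : 71/39
;; datewheel.anchor(d=2188-05-25) : 2188-05-25
;; datewheel.anchor(d=2143-11-05) : 2143-11-05
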